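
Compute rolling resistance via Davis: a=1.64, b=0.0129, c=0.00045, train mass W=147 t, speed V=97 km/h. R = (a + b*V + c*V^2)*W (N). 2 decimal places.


b*V = 0.0129 * 97 = 1.2513
c*V^2 = 0.00045 * 9409 = 4.23405
R_per_t = 1.64 + 1.2513 + 4.23405 = 7.12535 N/t
R_total = 7.12535 * 147 = 1047.43 N

1047.43


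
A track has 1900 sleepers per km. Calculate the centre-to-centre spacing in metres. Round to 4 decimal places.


Spacing = 1000 m / number of sleepers
Spacing = 1000 / 1900
Spacing = 0.5263 m

0.5263


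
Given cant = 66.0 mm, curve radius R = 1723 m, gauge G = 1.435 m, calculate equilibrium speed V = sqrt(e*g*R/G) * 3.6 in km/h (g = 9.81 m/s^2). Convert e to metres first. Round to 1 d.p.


Convert cant: e = 66.0 mm = 0.0660 m
V_ms = sqrt(0.0660 * 9.81 * 1723 / 1.435)
V_ms = sqrt(777.403192) = 27.882 m/s
V = 27.882 * 3.6 = 100.4 km/h

100.4


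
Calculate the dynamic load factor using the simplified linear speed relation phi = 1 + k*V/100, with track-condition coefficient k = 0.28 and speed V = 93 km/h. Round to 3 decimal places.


phi = 1 + k * V / 100
phi = 1 + 0.28 * 93 / 100
phi = 1 + 0.2604
phi = 1.260

1.260


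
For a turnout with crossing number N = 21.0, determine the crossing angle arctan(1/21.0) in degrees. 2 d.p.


1/N = 1/21.0 = 0.047619
angle = arctan(0.047619) = 0.047583 rad
angle = 0.047583 * 180/pi = 2.73 degrees

2.73


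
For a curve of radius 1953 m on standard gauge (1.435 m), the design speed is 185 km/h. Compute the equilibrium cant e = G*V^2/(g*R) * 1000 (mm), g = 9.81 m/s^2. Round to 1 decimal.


Convert speed: V = 185 / 3.6 = 51.3889 m/s
Apply formula: e = 1.435 * 51.3889^2 / (9.81 * 1953)
e = 1.435 * 2640.8179 / 19158.93
e = 0.197797 m = 197.8 mm

197.8


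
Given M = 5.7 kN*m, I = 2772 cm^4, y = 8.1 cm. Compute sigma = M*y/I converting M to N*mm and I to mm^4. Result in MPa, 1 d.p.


Convert units:
M = 5.7 kN*m = 5700000 N*mm
y = 8.1 cm = 81 mm
I = 2772 cm^4 = 27720000 mm^4
sigma = 5700000 * 81 / 27720000
sigma = 16.7 MPa

16.7


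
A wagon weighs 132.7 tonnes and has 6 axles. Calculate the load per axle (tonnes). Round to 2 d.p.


Load per axle = total weight / number of axles
Load = 132.7 / 6
Load = 22.12 tonnes

22.12


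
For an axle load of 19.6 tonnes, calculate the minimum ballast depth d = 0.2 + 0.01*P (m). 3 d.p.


d = 0.2 + 0.01 * 19.6
d = 0.2 + 0.196
d = 0.396 m

0.396


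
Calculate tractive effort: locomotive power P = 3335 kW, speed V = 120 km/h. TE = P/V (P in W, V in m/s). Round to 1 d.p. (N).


Convert: P = 3335 kW = 3335000 W
V = 120 / 3.6 = 33.3333 m/s
TE = 3335000 / 33.3333
TE = 100050.0 N

100050.0


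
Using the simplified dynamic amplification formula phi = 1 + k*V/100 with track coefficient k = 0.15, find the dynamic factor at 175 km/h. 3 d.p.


phi = 1 + k * V / 100
phi = 1 + 0.15 * 175 / 100
phi = 1 + 0.2625
phi = 1.263

1.263


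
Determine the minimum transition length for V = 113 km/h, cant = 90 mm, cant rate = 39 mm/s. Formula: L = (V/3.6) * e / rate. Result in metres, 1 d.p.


Convert speed: V = 113 / 3.6 = 31.3889 m/s
L = 31.3889 * 90 / 39
L = 2825.0 / 39
L = 72.4 m

72.4


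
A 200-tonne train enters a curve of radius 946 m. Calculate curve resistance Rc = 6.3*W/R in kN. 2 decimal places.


Rc = 6.3 * W / R
Rc = 6.3 * 200 / 946
Rc = 1260.0 / 946
Rc = 1.33 kN

1.33


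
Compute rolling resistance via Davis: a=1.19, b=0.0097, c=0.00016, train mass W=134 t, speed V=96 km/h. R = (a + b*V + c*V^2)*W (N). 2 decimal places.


b*V = 0.0097 * 96 = 0.9312
c*V^2 = 0.00016 * 9216 = 1.47456
R_per_t = 1.19 + 0.9312 + 1.47456 = 3.59576 N/t
R_total = 3.59576 * 134 = 481.83 N

481.83


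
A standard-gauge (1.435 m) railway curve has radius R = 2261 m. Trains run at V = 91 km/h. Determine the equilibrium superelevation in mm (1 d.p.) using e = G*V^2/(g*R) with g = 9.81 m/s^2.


Convert speed: V = 91 / 3.6 = 25.2778 m/s
Apply formula: e = 1.435 * 25.2778^2 / (9.81 * 2261)
e = 1.435 * 638.966 / 22180.41
e = 0.041339 m = 41.3 mm

41.3


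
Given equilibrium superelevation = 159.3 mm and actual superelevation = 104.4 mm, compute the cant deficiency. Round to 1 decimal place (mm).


Cant deficiency = equilibrium cant - actual cant
CD = 159.3 - 104.4
CD = 54.9 mm

54.9


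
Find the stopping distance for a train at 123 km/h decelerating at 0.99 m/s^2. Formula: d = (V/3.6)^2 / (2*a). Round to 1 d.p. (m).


Convert speed: V = 123 / 3.6 = 34.1667 m/s
V^2 = 1167.3611
d = 1167.3611 / (2 * 0.99)
d = 1167.3611 / 1.98
d = 589.6 m

589.6


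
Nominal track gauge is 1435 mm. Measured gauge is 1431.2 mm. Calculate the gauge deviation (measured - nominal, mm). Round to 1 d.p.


Deviation = measured - nominal
Deviation = 1431.2 - 1435
Deviation = -3.8 mm

-3.8


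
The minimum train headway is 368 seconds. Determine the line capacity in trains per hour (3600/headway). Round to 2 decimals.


Capacity = 3600 / headway
Capacity = 3600 / 368
Capacity = 9.78 trains/hour

9.78


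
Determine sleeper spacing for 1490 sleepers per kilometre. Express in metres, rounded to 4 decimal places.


Spacing = 1000 m / number of sleepers
Spacing = 1000 / 1490
Spacing = 0.6711 m

0.6711


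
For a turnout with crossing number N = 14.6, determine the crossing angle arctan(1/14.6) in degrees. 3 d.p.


1/N = 1/14.6 = 0.068493
angle = arctan(0.068493) = 0.068386 rad
angle = 0.068386 * 180/pi = 3.918 degrees

3.918


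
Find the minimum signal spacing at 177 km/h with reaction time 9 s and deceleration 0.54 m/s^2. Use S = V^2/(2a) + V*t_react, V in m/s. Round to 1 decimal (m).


V = 177 / 3.6 = 49.1667 m/s
Braking distance = 49.1667^2 / (2*0.54) = 2238.2973 m
Sighting distance = 49.1667 * 9 = 442.5 m
S = 2238.2973 + 442.5 = 2680.8 m

2680.8


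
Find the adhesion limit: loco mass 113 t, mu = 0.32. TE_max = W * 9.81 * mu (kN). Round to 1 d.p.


TE_max = W * g * mu
TE_max = 113 * 9.81 * 0.32
TE_max = 1108.53 * 0.32
TE_max = 354.7 kN

354.7


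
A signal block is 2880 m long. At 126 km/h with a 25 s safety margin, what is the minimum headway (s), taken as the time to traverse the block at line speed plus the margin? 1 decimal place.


V = 126 / 3.6 = 35.0 m/s
Block traversal time = 2880 / 35.0 = 82.2857 s
Headway = 82.2857 + 25
Headway = 107.3 s

107.3


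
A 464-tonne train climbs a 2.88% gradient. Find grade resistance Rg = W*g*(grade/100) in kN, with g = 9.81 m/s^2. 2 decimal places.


Rg = W * 9.81 * grade / 100
Rg = 464 * 9.81 * 2.88 / 100
Rg = 4551.84 * 0.0288
Rg = 131.09 kN

131.09


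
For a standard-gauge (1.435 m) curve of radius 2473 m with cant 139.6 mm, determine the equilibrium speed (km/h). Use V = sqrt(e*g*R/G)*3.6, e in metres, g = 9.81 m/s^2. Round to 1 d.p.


Convert cant: e = 139.6 mm = 0.1396 m
V_ms = sqrt(0.1396 * 9.81 * 2473 / 1.435)
V_ms = sqrt(2360.079546) = 48.5806 m/s
V = 48.5806 * 3.6 = 174.9 km/h

174.9


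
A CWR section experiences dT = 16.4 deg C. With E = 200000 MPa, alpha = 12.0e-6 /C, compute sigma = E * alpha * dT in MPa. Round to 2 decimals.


sigma = E * alpha * dT
sigma = 200000 * 12.0e-6 * 16.4
sigma = 2.4 * 16.4
sigma = 39.36 MPa

39.36


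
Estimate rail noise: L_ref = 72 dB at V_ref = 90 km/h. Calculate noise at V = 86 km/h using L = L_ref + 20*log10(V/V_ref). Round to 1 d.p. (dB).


V/V_ref = 86 / 90 = 0.955556
log10(0.955556) = -0.019744
20 * -0.019744 = -0.3949
L = 72 + -0.3949 = 71.6 dB

71.6


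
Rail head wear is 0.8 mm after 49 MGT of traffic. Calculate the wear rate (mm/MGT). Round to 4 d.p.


Wear rate = total wear / cumulative tonnage
Rate = 0.8 / 49
Rate = 0.0163 mm/MGT

0.0163


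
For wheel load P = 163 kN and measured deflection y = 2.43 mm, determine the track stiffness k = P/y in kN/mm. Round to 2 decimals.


Track stiffness k = P / y
k = 163 / 2.43
k = 67.08 kN/mm

67.08


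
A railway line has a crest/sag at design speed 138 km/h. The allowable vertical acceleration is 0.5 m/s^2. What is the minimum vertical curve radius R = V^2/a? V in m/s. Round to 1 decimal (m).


Convert speed: V = 138 / 3.6 = 38.3333 m/s
V^2 = 1469.4444 m^2/s^2
R_v = 1469.4444 / 0.5
R_v = 2938.9 m

2938.9


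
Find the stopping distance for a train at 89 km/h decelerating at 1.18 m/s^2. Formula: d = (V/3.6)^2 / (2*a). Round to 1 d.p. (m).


Convert speed: V = 89 / 3.6 = 24.7222 m/s
V^2 = 611.1883
d = 611.1883 / (2 * 1.18)
d = 611.1883 / 2.36
d = 259.0 m

259.0


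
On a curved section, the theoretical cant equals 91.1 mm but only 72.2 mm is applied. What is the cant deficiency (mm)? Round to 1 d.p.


Cant deficiency = equilibrium cant - actual cant
CD = 91.1 - 72.2
CD = 18.9 mm

18.9


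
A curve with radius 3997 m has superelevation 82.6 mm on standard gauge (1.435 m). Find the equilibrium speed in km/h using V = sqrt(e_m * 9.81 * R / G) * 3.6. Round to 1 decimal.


Convert cant: e = 82.6 mm = 0.0826 m
V_ms = sqrt(0.0826 * 9.81 * 3997 / 1.435)
V_ms = sqrt(2256.998663) = 47.5079 m/s
V = 47.5079 * 3.6 = 171.0 km/h

171.0


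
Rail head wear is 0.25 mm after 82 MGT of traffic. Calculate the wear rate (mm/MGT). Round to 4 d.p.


Wear rate = total wear / cumulative tonnage
Rate = 0.25 / 82
Rate = 0.0030 mm/MGT

0.0030


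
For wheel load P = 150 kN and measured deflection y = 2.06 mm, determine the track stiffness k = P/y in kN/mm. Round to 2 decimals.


Track stiffness k = P / y
k = 150 / 2.06
k = 72.82 kN/mm

72.82


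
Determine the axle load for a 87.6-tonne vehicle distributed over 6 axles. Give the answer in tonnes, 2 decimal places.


Load per axle = total weight / number of axles
Load = 87.6 / 6
Load = 14.60 tonnes

14.60


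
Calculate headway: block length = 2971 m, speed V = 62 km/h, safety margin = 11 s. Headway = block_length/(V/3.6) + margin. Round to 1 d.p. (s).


V = 62 / 3.6 = 17.2222 m/s
Block traversal time = 2971 / 17.2222 = 172.5097 s
Headway = 172.5097 + 11
Headway = 183.5 s

183.5


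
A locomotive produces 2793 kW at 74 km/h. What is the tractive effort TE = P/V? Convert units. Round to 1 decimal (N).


Convert: P = 2793 kW = 2793000 W
V = 74 / 3.6 = 20.5556 m/s
TE = 2793000 / 20.5556
TE = 135875.7 N

135875.7


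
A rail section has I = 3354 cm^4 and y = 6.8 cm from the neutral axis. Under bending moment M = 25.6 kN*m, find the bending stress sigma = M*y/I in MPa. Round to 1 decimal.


Convert units:
M = 25.6 kN*m = 25600000 N*mm
y = 6.8 cm = 68 mm
I = 3354 cm^4 = 33540000 mm^4
sigma = 25600000 * 68 / 33540000
sigma = 51.9 MPa

51.9


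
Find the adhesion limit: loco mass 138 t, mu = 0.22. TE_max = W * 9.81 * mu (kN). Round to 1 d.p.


TE_max = W * g * mu
TE_max = 138 * 9.81 * 0.22
TE_max = 1353.78 * 0.22
TE_max = 297.8 kN

297.8


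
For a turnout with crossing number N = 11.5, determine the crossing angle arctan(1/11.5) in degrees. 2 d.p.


1/N = 1/11.5 = 0.086957
angle = arctan(0.086957) = 0.086738 rad
angle = 0.086738 * 180/pi = 4.97 degrees

4.97


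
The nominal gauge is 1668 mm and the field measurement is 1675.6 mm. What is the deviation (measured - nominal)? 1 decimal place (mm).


Deviation = measured - nominal
Deviation = 1675.6 - 1668
Deviation = 7.6 mm

7.6


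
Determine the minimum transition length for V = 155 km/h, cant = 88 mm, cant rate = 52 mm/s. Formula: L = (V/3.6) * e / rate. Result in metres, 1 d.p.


Convert speed: V = 155 / 3.6 = 43.0556 m/s
L = 43.0556 * 88 / 52
L = 3788.8889 / 52
L = 72.9 m

72.9


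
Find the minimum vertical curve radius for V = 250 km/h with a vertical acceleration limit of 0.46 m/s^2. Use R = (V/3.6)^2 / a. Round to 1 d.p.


Convert speed: V = 250 / 3.6 = 69.4444 m/s
V^2 = 4822.5309 m^2/s^2
R_v = 4822.5309 / 0.46
R_v = 10483.8 m

10483.8


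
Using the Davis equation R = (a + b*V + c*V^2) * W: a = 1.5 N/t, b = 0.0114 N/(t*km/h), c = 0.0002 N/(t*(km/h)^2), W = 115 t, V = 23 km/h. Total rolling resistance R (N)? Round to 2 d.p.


b*V = 0.0114 * 23 = 0.2622
c*V^2 = 0.0002 * 529 = 0.1058
R_per_t = 1.5 + 0.2622 + 0.1058 = 1.868 N/t
R_total = 1.868 * 115 = 214.82 N

214.82


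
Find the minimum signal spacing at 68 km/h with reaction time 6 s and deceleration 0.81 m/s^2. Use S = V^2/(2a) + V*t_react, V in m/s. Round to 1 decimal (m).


V = 68 / 3.6 = 18.8889 m/s
Braking distance = 18.8889^2 / (2*0.81) = 220.2408 m
Sighting distance = 18.8889 * 6 = 113.3333 m
S = 220.2408 + 113.3333 = 333.6 m

333.6


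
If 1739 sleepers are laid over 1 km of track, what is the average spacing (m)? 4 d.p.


Spacing = 1000 m / number of sleepers
Spacing = 1000 / 1739
Spacing = 0.5750 m

0.5750


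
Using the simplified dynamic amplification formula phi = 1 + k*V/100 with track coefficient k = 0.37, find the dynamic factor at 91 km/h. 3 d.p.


phi = 1 + k * V / 100
phi = 1 + 0.37 * 91 / 100
phi = 1 + 0.3367
phi = 1.337

1.337


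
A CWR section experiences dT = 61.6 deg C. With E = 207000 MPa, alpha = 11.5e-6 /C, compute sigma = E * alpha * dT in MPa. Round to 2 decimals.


sigma = E * alpha * dT
sigma = 207000 * 11.5e-6 * 61.6
sigma = 2.3805 * 61.6
sigma = 146.64 MPa

146.64


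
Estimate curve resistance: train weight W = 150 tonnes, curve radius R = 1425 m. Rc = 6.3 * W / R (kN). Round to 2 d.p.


Rc = 6.3 * W / R
Rc = 6.3 * 150 / 1425
Rc = 945.0 / 1425
Rc = 0.66 kN

0.66


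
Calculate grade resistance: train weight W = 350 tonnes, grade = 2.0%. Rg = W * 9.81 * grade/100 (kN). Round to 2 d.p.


Rg = W * 9.81 * grade / 100
Rg = 350 * 9.81 * 2.0 / 100
Rg = 3433.5 * 0.02
Rg = 68.67 kN

68.67


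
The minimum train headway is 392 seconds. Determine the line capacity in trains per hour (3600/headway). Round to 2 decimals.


Capacity = 3600 / headway
Capacity = 3600 / 392
Capacity = 9.18 trains/hour

9.18


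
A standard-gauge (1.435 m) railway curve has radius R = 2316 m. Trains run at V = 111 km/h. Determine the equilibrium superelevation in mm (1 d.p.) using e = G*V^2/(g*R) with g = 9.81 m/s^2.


Convert speed: V = 111 / 3.6 = 30.8333 m/s
Apply formula: e = 1.435 * 30.8333^2 / (9.81 * 2316)
e = 1.435 * 950.6944 / 22719.96
e = 0.060046 m = 60.0 mm

60.0


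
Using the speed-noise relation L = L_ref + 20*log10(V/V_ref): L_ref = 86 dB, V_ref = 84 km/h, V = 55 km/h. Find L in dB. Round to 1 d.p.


V/V_ref = 55 / 84 = 0.654762
log10(0.654762) = -0.183917
20 * -0.183917 = -3.6783
L = 86 + -3.6783 = 82.3 dB

82.3


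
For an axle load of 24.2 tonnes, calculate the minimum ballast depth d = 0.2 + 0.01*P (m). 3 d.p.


d = 0.2 + 0.01 * 24.2
d = 0.2 + 0.242
d = 0.442 m

0.442


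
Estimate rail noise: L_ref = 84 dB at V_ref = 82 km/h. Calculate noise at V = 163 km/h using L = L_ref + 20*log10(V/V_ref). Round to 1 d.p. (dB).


V/V_ref = 163 / 82 = 1.987805
log10(1.987805) = 0.298374
20 * 0.298374 = 5.9675
L = 84 + 5.9675 = 90.0 dB

90.0


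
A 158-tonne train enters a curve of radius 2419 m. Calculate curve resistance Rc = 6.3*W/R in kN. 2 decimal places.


Rc = 6.3 * W / R
Rc = 6.3 * 158 / 2419
Rc = 995.4 / 2419
Rc = 0.41 kN

0.41


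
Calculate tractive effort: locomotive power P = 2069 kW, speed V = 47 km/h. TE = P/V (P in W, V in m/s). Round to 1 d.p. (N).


Convert: P = 2069 kW = 2069000 W
V = 47 / 3.6 = 13.0556 m/s
TE = 2069000 / 13.0556
TE = 158476.6 N

158476.6


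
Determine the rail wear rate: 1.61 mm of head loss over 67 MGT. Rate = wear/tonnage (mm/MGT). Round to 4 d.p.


Wear rate = total wear / cumulative tonnage
Rate = 1.61 / 67
Rate = 0.0240 mm/MGT

0.0240


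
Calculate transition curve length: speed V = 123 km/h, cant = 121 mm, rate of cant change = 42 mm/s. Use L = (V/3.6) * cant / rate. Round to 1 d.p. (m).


Convert speed: V = 123 / 3.6 = 34.1667 m/s
L = 34.1667 * 121 / 42
L = 4134.1667 / 42
L = 98.4 m

98.4


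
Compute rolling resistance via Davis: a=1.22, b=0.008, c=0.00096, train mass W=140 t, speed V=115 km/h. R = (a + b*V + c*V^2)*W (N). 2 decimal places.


b*V = 0.008 * 115 = 0.92
c*V^2 = 0.00096 * 13225 = 12.696
R_per_t = 1.22 + 0.92 + 12.696 = 14.836 N/t
R_total = 14.836 * 140 = 2077.04 N

2077.04


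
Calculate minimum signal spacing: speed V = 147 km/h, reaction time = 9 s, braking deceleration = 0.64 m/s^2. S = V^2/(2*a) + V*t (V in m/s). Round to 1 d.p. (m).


V = 147 / 3.6 = 40.8333 m/s
Braking distance = 40.8333^2 / (2*0.64) = 1302.6259 m
Sighting distance = 40.8333 * 9 = 367.5 m
S = 1302.6259 + 367.5 = 1670.1 m

1670.1


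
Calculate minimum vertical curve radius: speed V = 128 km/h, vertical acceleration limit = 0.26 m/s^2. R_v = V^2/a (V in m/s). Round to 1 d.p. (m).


Convert speed: V = 128 / 3.6 = 35.5556 m/s
V^2 = 1264.1975 m^2/s^2
R_v = 1264.1975 / 0.26
R_v = 4862.3 m

4862.3


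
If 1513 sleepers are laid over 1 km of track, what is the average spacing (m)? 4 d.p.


Spacing = 1000 m / number of sleepers
Spacing = 1000 / 1513
Spacing = 0.6609 m

0.6609


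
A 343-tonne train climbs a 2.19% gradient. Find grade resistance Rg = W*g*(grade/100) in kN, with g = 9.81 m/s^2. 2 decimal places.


Rg = W * 9.81 * grade / 100
Rg = 343 * 9.81 * 2.19 / 100
Rg = 3364.83 * 0.0219
Rg = 73.69 kN

73.69


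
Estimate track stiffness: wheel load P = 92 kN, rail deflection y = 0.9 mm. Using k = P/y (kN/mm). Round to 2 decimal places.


Track stiffness k = P / y
k = 92 / 0.9
k = 102.22 kN/mm

102.22


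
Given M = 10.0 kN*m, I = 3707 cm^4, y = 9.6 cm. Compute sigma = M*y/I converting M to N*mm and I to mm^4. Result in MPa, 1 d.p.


Convert units:
M = 10.0 kN*m = 10000000 N*mm
y = 9.6 cm = 96 mm
I = 3707 cm^4 = 37070000 mm^4
sigma = 10000000 * 96 / 37070000
sigma = 25.9 MPa

25.9


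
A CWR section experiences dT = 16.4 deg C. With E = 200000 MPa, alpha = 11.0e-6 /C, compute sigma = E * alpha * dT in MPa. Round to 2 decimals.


sigma = E * alpha * dT
sigma = 200000 * 11.0e-6 * 16.4
sigma = 2.2 * 16.4
sigma = 36.08 MPa

36.08


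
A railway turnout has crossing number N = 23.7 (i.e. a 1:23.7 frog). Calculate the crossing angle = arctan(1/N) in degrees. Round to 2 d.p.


1/N = 1/23.7 = 0.042194
angle = arctan(0.042194) = 0.042169 rad
angle = 0.042169 * 180/pi = 2.42 degrees

2.42


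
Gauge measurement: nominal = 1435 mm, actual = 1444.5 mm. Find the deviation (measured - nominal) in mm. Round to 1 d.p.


Deviation = measured - nominal
Deviation = 1444.5 - 1435
Deviation = 9.5 mm

9.5


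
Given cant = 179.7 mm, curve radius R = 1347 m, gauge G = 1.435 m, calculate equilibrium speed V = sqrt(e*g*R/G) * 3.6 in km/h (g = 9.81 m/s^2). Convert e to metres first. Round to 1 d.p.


Convert cant: e = 179.7 mm = 0.1797 m
V_ms = sqrt(0.1797 * 9.81 * 1347 / 1.435)
V_ms = sqrt(1654.751484) = 40.6786 m/s
V = 40.6786 * 3.6 = 146.4 km/h

146.4


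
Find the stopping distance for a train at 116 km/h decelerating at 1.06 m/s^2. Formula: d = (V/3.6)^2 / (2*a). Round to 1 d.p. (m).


Convert speed: V = 116 / 3.6 = 32.2222 m/s
V^2 = 1038.2716
d = 1038.2716 / (2 * 1.06)
d = 1038.2716 / 2.12
d = 489.8 m

489.8


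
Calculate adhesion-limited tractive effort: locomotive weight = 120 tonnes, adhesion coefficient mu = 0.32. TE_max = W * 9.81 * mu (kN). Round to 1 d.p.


TE_max = W * g * mu
TE_max = 120 * 9.81 * 0.32
TE_max = 1177.2 * 0.32
TE_max = 376.7 kN

376.7


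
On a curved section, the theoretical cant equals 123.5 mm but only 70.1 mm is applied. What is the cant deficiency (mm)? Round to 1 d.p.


Cant deficiency = equilibrium cant - actual cant
CD = 123.5 - 70.1
CD = 53.4 mm

53.4


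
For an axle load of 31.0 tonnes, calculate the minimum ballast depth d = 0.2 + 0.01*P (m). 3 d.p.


d = 0.2 + 0.01 * 31.0
d = 0.2 + 0.31
d = 0.510 m

0.510


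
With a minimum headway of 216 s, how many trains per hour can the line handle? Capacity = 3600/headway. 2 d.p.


Capacity = 3600 / headway
Capacity = 3600 / 216
Capacity = 16.67 trains/hour

16.67


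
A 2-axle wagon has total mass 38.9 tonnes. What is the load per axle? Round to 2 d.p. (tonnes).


Load per axle = total weight / number of axles
Load = 38.9 / 2
Load = 19.45 tonnes

19.45


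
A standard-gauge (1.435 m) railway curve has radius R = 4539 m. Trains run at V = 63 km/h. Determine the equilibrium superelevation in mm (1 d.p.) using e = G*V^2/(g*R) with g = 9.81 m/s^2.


Convert speed: V = 63 / 3.6 = 17.5 m/s
Apply formula: e = 1.435 * 17.5^2 / (9.81 * 4539)
e = 1.435 * 306.25 / 44527.59
e = 0.00987 m = 9.9 mm

9.9


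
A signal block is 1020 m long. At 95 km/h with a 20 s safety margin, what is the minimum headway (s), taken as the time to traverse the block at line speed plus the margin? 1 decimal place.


V = 95 / 3.6 = 26.3889 m/s
Block traversal time = 1020 / 26.3889 = 38.6526 s
Headway = 38.6526 + 20
Headway = 58.7 s

58.7


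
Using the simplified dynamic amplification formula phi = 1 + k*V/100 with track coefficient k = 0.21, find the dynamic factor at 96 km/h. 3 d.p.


phi = 1 + k * V / 100
phi = 1 + 0.21 * 96 / 100
phi = 1 + 0.2016
phi = 1.202

1.202


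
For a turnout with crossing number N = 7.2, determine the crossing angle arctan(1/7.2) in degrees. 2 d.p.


1/N = 1/7.2 = 0.138889
angle = arctan(0.138889) = 0.138006 rad
angle = 0.138006 * 180/pi = 7.91 degrees

7.91


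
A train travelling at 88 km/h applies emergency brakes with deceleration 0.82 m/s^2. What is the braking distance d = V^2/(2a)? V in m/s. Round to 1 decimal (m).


Convert speed: V = 88 / 3.6 = 24.4444 m/s
V^2 = 597.5309
d = 597.5309 / (2 * 0.82)
d = 597.5309 / 1.64
d = 364.3 m

364.3


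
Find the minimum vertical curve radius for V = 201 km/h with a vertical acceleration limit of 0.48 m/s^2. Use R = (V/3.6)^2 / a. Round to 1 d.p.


Convert speed: V = 201 / 3.6 = 55.8333 m/s
V^2 = 3117.3611 m^2/s^2
R_v = 3117.3611 / 0.48
R_v = 6494.5 m

6494.5


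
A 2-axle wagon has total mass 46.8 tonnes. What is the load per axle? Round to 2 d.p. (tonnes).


Load per axle = total weight / number of axles
Load = 46.8 / 2
Load = 23.40 tonnes

23.40


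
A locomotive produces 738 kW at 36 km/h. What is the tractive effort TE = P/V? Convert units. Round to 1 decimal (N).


Convert: P = 738 kW = 738000 W
V = 36 / 3.6 = 10.0 m/s
TE = 738000 / 10.0
TE = 73800.0 N

73800.0


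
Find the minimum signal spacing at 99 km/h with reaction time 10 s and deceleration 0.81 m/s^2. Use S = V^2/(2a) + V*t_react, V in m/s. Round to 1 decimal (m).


V = 99 / 3.6 = 27.5 m/s
Braking distance = 27.5^2 / (2*0.81) = 466.821 m
Sighting distance = 27.5 * 10 = 275.0 m
S = 466.821 + 275.0 = 741.8 m

741.8


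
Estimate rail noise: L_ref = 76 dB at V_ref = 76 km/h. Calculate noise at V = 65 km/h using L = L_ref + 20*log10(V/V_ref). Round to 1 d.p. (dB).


V/V_ref = 65 / 76 = 0.855263
log10(0.855263) = -0.0679
20 * -0.0679 = -1.358
L = 76 + -1.358 = 74.6 dB

74.6


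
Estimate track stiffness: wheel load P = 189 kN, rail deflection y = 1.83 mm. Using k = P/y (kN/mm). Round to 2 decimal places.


Track stiffness k = P / y
k = 189 / 1.83
k = 103.28 kN/mm

103.28


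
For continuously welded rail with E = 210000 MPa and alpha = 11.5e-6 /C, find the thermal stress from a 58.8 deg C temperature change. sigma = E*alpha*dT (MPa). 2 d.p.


sigma = E * alpha * dT
sigma = 210000 * 11.5e-6 * 58.8
sigma = 2.415 * 58.8
sigma = 142.00 MPa

142.00


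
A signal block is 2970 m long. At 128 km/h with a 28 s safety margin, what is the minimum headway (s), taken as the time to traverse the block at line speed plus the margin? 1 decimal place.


V = 128 / 3.6 = 35.5556 m/s
Block traversal time = 2970 / 35.5556 = 83.5312 s
Headway = 83.5312 + 28
Headway = 111.5 s

111.5


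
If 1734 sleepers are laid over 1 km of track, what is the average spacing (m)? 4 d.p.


Spacing = 1000 m / number of sleepers
Spacing = 1000 / 1734
Spacing = 0.5767 m

0.5767


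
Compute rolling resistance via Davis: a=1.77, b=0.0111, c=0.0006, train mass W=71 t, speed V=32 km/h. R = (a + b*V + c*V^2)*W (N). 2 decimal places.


b*V = 0.0111 * 32 = 0.3552
c*V^2 = 0.0006 * 1024 = 0.6144
R_per_t = 1.77 + 0.3552 + 0.6144 = 2.7396 N/t
R_total = 2.7396 * 71 = 194.51 N

194.51


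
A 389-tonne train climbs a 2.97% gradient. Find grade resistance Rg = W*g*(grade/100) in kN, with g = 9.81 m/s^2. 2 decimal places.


Rg = W * 9.81 * grade / 100
Rg = 389 * 9.81 * 2.97 / 100
Rg = 3816.09 * 0.0297
Rg = 113.34 kN

113.34


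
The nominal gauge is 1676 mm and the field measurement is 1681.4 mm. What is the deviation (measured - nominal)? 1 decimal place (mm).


Deviation = measured - nominal
Deviation = 1681.4 - 1676
Deviation = 5.4 mm

5.4


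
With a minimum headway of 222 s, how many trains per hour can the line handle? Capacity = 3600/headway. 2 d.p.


Capacity = 3600 / headway
Capacity = 3600 / 222
Capacity = 16.22 trains/hour

16.22


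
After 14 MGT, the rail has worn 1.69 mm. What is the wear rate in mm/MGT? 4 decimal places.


Wear rate = total wear / cumulative tonnage
Rate = 1.69 / 14
Rate = 0.1207 mm/MGT

0.1207


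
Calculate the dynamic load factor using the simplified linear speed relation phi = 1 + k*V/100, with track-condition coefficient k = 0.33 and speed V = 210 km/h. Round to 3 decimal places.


phi = 1 + k * V / 100
phi = 1 + 0.33 * 210 / 100
phi = 1 + 0.693
phi = 1.693

1.693


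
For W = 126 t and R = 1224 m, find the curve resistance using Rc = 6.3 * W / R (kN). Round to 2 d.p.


Rc = 6.3 * W / R
Rc = 6.3 * 126 / 1224
Rc = 793.8 / 1224
Rc = 0.65 kN

0.65


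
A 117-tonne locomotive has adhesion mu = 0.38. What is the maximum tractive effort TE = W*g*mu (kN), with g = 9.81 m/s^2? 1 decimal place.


TE_max = W * g * mu
TE_max = 117 * 9.81 * 0.38
TE_max = 1147.77 * 0.38
TE_max = 436.2 kN

436.2


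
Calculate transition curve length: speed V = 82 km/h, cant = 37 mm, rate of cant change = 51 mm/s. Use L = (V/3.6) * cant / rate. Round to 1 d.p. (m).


Convert speed: V = 82 / 3.6 = 22.7778 m/s
L = 22.7778 * 37 / 51
L = 842.7778 / 51
L = 16.5 m

16.5


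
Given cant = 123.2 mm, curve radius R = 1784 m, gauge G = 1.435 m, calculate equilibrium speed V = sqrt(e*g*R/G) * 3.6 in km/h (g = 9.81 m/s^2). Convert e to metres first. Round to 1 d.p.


Convert cant: e = 123.2 mm = 0.1232 m
V_ms = sqrt(0.1232 * 9.81 * 1784 / 1.435)
V_ms = sqrt(1502.528312) = 38.7625 m/s
V = 38.7625 * 3.6 = 139.5 km/h

139.5


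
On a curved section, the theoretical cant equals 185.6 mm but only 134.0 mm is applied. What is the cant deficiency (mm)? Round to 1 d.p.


Cant deficiency = equilibrium cant - actual cant
CD = 185.6 - 134.0
CD = 51.6 mm

51.6


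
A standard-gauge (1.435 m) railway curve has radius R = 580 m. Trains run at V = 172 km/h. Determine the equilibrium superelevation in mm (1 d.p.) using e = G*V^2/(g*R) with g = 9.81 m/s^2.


Convert speed: V = 172 / 3.6 = 47.7778 m/s
Apply formula: e = 1.435 * 47.7778^2 / (9.81 * 580)
e = 1.435 * 2282.716 / 5689.8
e = 0.575714 m = 575.7 mm

575.7


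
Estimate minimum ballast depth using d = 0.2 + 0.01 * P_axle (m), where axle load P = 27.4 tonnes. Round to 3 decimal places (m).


d = 0.2 + 0.01 * 27.4
d = 0.2 + 0.274
d = 0.474 m

0.474


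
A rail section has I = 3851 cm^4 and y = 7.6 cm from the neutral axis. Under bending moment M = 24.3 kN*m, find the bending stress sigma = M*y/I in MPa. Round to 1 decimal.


Convert units:
M = 24.3 kN*m = 24300000 N*mm
y = 7.6 cm = 76 mm
I = 3851 cm^4 = 38510000 mm^4
sigma = 24300000 * 76 / 38510000
sigma = 48.0 MPa

48.0


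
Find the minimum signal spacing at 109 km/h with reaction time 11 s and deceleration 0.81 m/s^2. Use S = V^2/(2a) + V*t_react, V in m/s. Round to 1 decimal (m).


V = 109 / 3.6 = 30.2778 m/s
Braking distance = 30.2778^2 / (2*0.81) = 565.8913 m
Sighting distance = 30.2778 * 11 = 333.0556 m
S = 565.8913 + 333.0556 = 898.9 m

898.9


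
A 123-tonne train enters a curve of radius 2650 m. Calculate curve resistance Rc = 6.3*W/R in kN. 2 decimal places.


Rc = 6.3 * W / R
Rc = 6.3 * 123 / 2650
Rc = 774.9 / 2650
Rc = 0.29 kN

0.29


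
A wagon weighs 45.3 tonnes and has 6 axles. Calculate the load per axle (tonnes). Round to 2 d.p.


Load per axle = total weight / number of axles
Load = 45.3 / 6
Load = 7.55 tonnes

7.55


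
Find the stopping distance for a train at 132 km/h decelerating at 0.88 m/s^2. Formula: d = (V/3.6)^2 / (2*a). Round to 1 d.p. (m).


Convert speed: V = 132 / 3.6 = 36.6667 m/s
V^2 = 1344.4444
d = 1344.4444 / (2 * 0.88)
d = 1344.4444 / 1.76
d = 763.9 m

763.9


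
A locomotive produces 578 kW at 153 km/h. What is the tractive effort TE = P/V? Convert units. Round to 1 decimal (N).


Convert: P = 578 kW = 578000 W
V = 153 / 3.6 = 42.5 m/s
TE = 578000 / 42.5
TE = 13600.0 N

13600.0


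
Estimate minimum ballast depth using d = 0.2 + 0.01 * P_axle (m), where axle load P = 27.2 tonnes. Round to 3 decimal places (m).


d = 0.2 + 0.01 * 27.2
d = 0.2 + 0.272
d = 0.472 m

0.472


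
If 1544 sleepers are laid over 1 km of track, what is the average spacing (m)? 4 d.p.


Spacing = 1000 m / number of sleepers
Spacing = 1000 / 1544
Spacing = 0.6477 m

0.6477


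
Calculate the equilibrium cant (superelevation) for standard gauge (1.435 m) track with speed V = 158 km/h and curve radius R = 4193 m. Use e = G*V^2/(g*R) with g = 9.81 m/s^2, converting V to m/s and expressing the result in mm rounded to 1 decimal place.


Convert speed: V = 158 / 3.6 = 43.8889 m/s
Apply formula: e = 1.435 * 43.8889^2 / (9.81 * 4193)
e = 1.435 * 1926.2346 / 41133.33
e = 0.0672 m = 67.2 mm

67.2


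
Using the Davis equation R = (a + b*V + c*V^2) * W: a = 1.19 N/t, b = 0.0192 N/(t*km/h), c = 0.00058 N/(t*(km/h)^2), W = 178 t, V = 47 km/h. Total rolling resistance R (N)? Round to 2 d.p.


b*V = 0.0192 * 47 = 0.9024
c*V^2 = 0.00058 * 2209 = 1.28122
R_per_t = 1.19 + 0.9024 + 1.28122 = 3.37362 N/t
R_total = 3.37362 * 178 = 600.50 N

600.50


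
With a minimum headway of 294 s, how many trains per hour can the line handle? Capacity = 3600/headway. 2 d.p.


Capacity = 3600 / headway
Capacity = 3600 / 294
Capacity = 12.24 trains/hour

12.24


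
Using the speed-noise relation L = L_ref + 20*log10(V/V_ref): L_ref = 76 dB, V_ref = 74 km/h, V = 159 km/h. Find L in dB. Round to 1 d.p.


V/V_ref = 159 / 74 = 2.148649
log10(2.148649) = 0.332165
20 * 0.332165 = 6.6433
L = 76 + 6.6433 = 82.6 dB

82.6


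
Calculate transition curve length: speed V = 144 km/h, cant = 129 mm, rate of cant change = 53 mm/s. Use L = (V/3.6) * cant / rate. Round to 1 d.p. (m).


Convert speed: V = 144 / 3.6 = 40.0 m/s
L = 40.0 * 129 / 53
L = 5160.0 / 53
L = 97.4 m

97.4


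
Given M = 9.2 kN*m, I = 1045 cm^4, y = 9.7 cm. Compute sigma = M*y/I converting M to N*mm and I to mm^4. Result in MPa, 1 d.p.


Convert units:
M = 9.2 kN*m = 9200000 N*mm
y = 9.7 cm = 97 mm
I = 1045 cm^4 = 10450000 mm^4
sigma = 9200000 * 97 / 10450000
sigma = 85.4 MPa

85.4


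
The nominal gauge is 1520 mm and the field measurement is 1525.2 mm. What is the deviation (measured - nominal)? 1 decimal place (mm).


Deviation = measured - nominal
Deviation = 1525.2 - 1520
Deviation = 5.2 mm

5.2


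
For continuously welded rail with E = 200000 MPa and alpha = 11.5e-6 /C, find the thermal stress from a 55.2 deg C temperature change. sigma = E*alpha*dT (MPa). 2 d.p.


sigma = E * alpha * dT
sigma = 200000 * 11.5e-6 * 55.2
sigma = 2.3 * 55.2
sigma = 126.96 MPa

126.96


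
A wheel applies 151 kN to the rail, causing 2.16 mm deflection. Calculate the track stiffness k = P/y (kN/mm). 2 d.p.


Track stiffness k = P / y
k = 151 / 2.16
k = 69.91 kN/mm

69.91


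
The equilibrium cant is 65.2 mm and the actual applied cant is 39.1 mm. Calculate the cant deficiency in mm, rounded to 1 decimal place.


Cant deficiency = equilibrium cant - actual cant
CD = 65.2 - 39.1
CD = 26.1 mm

26.1


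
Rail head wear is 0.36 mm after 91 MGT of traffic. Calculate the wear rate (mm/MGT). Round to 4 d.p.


Wear rate = total wear / cumulative tonnage
Rate = 0.36 / 91
Rate = 0.0040 mm/MGT

0.0040


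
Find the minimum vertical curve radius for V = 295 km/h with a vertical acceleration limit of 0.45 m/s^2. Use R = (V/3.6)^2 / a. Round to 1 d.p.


Convert speed: V = 295 / 3.6 = 81.9444 m/s
V^2 = 6714.892 m^2/s^2
R_v = 6714.892 / 0.45
R_v = 14922.0 m

14922.0


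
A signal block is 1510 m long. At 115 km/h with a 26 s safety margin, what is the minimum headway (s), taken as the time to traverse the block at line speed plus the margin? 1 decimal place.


V = 115 / 3.6 = 31.9444 m/s
Block traversal time = 1510 / 31.9444 = 47.2696 s
Headway = 47.2696 + 26
Headway = 73.3 s

73.3


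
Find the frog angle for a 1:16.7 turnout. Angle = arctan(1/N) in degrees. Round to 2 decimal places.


1/N = 1/16.7 = 0.05988
angle = arctan(0.05988) = 0.059809 rad
angle = 0.059809 * 180/pi = 3.43 degrees

3.43


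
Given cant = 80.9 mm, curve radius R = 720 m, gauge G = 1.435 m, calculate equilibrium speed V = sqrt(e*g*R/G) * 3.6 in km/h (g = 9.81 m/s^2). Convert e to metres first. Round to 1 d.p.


Convert cant: e = 80.9 mm = 0.0809 m
V_ms = sqrt(0.0809 * 9.81 * 720 / 1.435)
V_ms = sqrt(398.197129) = 19.9549 m/s
V = 19.9549 * 3.6 = 71.8 km/h

71.8


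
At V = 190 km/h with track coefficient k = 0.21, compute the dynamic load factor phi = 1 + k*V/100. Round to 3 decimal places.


phi = 1 + k * V / 100
phi = 1 + 0.21 * 190 / 100
phi = 1 + 0.399
phi = 1.399

1.399


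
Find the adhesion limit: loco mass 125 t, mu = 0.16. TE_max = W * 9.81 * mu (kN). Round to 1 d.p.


TE_max = W * g * mu
TE_max = 125 * 9.81 * 0.16
TE_max = 1226.25 * 0.16
TE_max = 196.2 kN

196.2


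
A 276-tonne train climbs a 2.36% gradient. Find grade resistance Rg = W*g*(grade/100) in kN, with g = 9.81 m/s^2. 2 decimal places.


Rg = W * 9.81 * grade / 100
Rg = 276 * 9.81 * 2.36 / 100
Rg = 2707.56 * 0.0236
Rg = 63.90 kN

63.90


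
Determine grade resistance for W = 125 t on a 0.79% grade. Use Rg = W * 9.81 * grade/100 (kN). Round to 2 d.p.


Rg = W * 9.81 * grade / 100
Rg = 125 * 9.81 * 0.79 / 100
Rg = 1226.25 * 0.0079
Rg = 9.69 kN

9.69


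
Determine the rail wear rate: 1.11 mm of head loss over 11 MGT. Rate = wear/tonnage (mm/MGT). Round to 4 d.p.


Wear rate = total wear / cumulative tonnage
Rate = 1.11 / 11
Rate = 0.1009 mm/MGT

0.1009


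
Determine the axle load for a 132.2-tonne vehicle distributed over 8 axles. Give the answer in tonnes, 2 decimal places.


Load per axle = total weight / number of axles
Load = 132.2 / 8
Load = 16.53 tonnes

16.53


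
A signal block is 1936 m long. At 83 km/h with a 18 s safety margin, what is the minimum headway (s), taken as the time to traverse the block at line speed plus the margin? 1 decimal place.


V = 83 / 3.6 = 23.0556 m/s
Block traversal time = 1936 / 23.0556 = 83.9711 s
Headway = 83.9711 + 18
Headway = 102.0 s

102.0


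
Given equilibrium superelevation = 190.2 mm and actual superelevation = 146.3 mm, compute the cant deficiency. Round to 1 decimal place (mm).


Cant deficiency = equilibrium cant - actual cant
CD = 190.2 - 146.3
CD = 43.9 mm

43.9


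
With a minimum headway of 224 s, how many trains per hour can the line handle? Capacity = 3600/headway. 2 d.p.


Capacity = 3600 / headway
Capacity = 3600 / 224
Capacity = 16.07 trains/hour

16.07


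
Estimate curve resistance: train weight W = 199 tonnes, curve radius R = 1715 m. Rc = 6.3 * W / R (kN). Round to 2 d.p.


Rc = 6.3 * W / R
Rc = 6.3 * 199 / 1715
Rc = 1253.7 / 1715
Rc = 0.73 kN

0.73


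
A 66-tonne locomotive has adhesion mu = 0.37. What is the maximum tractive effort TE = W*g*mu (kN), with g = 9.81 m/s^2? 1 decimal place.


TE_max = W * g * mu
TE_max = 66 * 9.81 * 0.37
TE_max = 647.46 * 0.37
TE_max = 239.6 kN

239.6


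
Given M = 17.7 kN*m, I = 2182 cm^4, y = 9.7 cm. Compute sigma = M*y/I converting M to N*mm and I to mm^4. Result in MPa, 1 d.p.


Convert units:
M = 17.7 kN*m = 17700000 N*mm
y = 9.7 cm = 97 mm
I = 2182 cm^4 = 21820000 mm^4
sigma = 17700000 * 97 / 21820000
sigma = 78.7 MPa

78.7


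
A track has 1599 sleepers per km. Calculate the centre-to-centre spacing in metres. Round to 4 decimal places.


Spacing = 1000 m / number of sleepers
Spacing = 1000 / 1599
Spacing = 0.6254 m

0.6254


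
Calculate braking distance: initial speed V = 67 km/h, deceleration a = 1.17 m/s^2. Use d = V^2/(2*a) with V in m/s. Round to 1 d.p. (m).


Convert speed: V = 67 / 3.6 = 18.6111 m/s
V^2 = 346.3735
d = 346.3735 / (2 * 1.17)
d = 346.3735 / 2.34
d = 148.0 m

148.0


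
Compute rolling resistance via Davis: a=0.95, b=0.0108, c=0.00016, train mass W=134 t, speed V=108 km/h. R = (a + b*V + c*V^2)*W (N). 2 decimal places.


b*V = 0.0108 * 108 = 1.1664
c*V^2 = 0.00016 * 11664 = 1.86624
R_per_t = 0.95 + 1.1664 + 1.86624 = 3.98264 N/t
R_total = 3.98264 * 134 = 533.67 N

533.67


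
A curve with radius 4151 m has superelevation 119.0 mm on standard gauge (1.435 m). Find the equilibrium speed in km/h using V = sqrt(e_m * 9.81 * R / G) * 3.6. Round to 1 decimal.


Convert cant: e = 119.0 mm = 0.1190 m
V_ms = sqrt(0.1190 * 9.81 * 4151 / 1.435)
V_ms = sqrt(3376.889122) = 58.111 m/s
V = 58.111 * 3.6 = 209.2 km/h

209.2


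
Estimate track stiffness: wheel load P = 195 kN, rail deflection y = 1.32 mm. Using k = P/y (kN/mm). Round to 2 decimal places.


Track stiffness k = P / y
k = 195 / 1.32
k = 147.73 kN/mm

147.73


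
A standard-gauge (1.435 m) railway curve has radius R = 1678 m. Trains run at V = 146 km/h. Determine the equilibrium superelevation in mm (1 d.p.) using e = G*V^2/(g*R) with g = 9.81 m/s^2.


Convert speed: V = 146 / 3.6 = 40.5556 m/s
Apply formula: e = 1.435 * 40.5556^2 / (9.81 * 1678)
e = 1.435 * 1644.7531 / 16461.18
e = 0.143381 m = 143.4 mm

143.4


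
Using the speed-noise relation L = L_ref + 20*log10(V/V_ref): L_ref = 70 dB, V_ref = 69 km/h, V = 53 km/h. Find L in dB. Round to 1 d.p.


V/V_ref = 53 / 69 = 0.768116
log10(0.768116) = -0.114573
20 * -0.114573 = -2.2915
L = 70 + -2.2915 = 67.7 dB

67.7


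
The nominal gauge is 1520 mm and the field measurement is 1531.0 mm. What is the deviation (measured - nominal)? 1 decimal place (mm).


Deviation = measured - nominal
Deviation = 1531.0 - 1520
Deviation = 11.0 mm

11.0


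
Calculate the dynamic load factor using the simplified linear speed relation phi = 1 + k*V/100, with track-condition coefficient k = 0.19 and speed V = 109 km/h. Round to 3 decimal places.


phi = 1 + k * V / 100
phi = 1 + 0.19 * 109 / 100
phi = 1 + 0.2071
phi = 1.207

1.207


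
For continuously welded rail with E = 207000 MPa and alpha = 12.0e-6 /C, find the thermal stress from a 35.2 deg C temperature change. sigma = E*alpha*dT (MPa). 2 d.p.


sigma = E * alpha * dT
sigma = 207000 * 12.0e-6 * 35.2
sigma = 2.484 * 35.2
sigma = 87.44 MPa

87.44


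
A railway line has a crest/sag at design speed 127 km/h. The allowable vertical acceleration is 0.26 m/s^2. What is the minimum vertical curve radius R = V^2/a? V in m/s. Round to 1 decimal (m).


Convert speed: V = 127 / 3.6 = 35.2778 m/s
V^2 = 1244.5216 m^2/s^2
R_v = 1244.5216 / 0.26
R_v = 4786.6 m

4786.6


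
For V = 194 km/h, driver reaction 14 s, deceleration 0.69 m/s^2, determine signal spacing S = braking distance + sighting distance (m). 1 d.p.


V = 194 / 3.6 = 53.8889 m/s
Braking distance = 53.8889^2 / (2*0.69) = 2104.3568 m
Sighting distance = 53.8889 * 14 = 754.4444 m
S = 2104.3568 + 754.4444 = 2858.8 m

2858.8


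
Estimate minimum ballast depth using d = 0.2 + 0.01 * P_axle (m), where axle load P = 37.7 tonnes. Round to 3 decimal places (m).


d = 0.2 + 0.01 * 37.7
d = 0.2 + 0.377
d = 0.577 m

0.577


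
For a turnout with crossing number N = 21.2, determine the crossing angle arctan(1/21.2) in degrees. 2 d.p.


1/N = 1/21.2 = 0.04717
angle = arctan(0.04717) = 0.047135 rad
angle = 0.047135 * 180/pi = 2.70 degrees

2.70
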